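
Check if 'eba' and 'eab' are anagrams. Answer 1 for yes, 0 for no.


Sort characters of 'eba': 'abe'
Sort characters of 'eab': 'abe'
Sorted forms match -> they ARE anagrams
Result: 1

1


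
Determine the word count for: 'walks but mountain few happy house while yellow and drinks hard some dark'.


Counting words by splitting on spaces:
  Word 1: 'walks'
  Word 2: 'but'
  Word 3: 'mountain'
  Word 4: 'few'
  Word 5: 'happy'
  Word 6: 'house'
  Word 7: 'while'
  Word 8: 'yellow'
  Word 9: 'and'
  Word 10: 'drinks'
  Word 11: 'hard'
  Word 12: 'some'
  Word 13: 'dark'
Total words: 13

13


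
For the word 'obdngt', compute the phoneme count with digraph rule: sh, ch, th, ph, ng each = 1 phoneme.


Parsing 'obdngt' greedily, digraphs first:
  'o' -> vowel phoneme (phonemes so far: 1)
  'b' -> consonant phoneme (phonemes so far: 2)
  'd' -> consonant phoneme (phonemes so far: 3)
  'ng' -> digraph (1 consonant phoneme) (phonemes so far: 4)
  't' -> consonant phoneme (phonemes so far: 5)
Total phonemes: 5

5


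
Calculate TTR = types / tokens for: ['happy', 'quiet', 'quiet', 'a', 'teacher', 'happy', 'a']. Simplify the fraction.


Tokens: 7
Unique types: ('a', 'happy', 'quiet', 'teacher') = 4
TTR = 4/7
Already in lowest terms.

4/7


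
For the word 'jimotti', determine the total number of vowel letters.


Scanning each character of 'jimotti':
  Position 1: 'j' -> consonant (running count: 0)
  Position 2: 'i' -> vowel (running count: 1)
  Position 3: 'm' -> consonant (running count: 1)
  Position 4: 'o' -> vowel (running count: 2)
  Position 5: 't' -> consonant (running count: 2)
  Position 6: 't' -> consonant (running count: 2)
  Position 7: 'i' -> vowel (running count: 3)
Total vowels: 3

3


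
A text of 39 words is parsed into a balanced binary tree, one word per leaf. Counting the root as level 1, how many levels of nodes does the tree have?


In a balanced binary tree with n leaves the deepest leaf is ceil(log2(n)) edges below the root,
so counting node levels inclusive of root and leaves gives ceil(log2(n)) + 1 levels.
log2(39) = 5.2854
ceil(5.2854) = 6
levels = 6 + 1 = 7

7


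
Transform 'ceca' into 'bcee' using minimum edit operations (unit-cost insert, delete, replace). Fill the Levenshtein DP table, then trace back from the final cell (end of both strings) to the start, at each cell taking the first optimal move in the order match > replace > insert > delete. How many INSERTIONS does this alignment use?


Edit distance = 3. Backtracking from cell (4, 4) with preference match > replace > insert > delete,
then listing the resulting alignment 'ceca' -> 'bcee' left to right:
  Step 1: insert 'b' [insertion #1]
  Step 2: keep 'c'
  Step 3: keep 'e'
  Step 4: delete 'c'
  Step 5: replace a->e
Total insertions: 1

1


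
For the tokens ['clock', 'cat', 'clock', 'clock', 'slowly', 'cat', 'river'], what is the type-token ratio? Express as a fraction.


Tokens: 7
Unique types: ('cat', 'clock', 'river', 'slowly') = 4
TTR = 4/7
Already in lowest terms.

4/7


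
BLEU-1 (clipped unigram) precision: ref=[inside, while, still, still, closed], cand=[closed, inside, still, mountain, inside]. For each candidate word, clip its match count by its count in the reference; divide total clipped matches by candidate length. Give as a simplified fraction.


Reference word counts: {'closed': 1, 'inside': 1, 'still': 2, 'while': 1}
Checking each candidate word (with clipping):
  'closed' -> in reference (ref count 1, used 1/1) -> match (matches: 1)
  'inside' -> in reference (ref count 1, used 1/1) -> match (matches: 2)
  'still' -> in reference (ref count 2, used 1/2) -> match (matches: 3)
  'mountain' -> not in reference -> no match (matches: 3)
  'inside' -> ref count 1 already used up (1/1) -> clipped, no match (matches: 3)
Clipped matches: 3, Candidate length: 5
Precision = 3/5

3/5


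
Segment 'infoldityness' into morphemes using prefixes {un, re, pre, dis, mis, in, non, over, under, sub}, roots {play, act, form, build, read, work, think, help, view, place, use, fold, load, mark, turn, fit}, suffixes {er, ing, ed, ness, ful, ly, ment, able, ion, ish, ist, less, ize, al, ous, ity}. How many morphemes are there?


Segmenting 'infoldityness' against the inventory:
  'in' -> prefix (morpheme 1)
  'fold' -> root (morpheme 2)
  'ity' -> suffix (morpheme 3)
  'ness' -> suffix (morpheme 4)
Total morphemes: 4

4


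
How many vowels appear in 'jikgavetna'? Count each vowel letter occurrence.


Scanning each character of 'jikgavetna':
  Position 1: 'j' -> consonant (running count: 0)
  Position 2: 'i' -> vowel (running count: 1)
  Position 3: 'k' -> consonant (running count: 1)
  Position 4: 'g' -> consonant (running count: 1)
  Position 5: 'a' -> vowel (running count: 2)
  Position 6: 'v' -> consonant (running count: 2)
  Position 7: 'e' -> vowel (running count: 3)
  Position 8: 't' -> consonant (running count: 3)
  Position 9: 'n' -> consonant (running count: 3)
  Position 10: 'a' -> vowel (running count: 4)
Total vowels: 4

4


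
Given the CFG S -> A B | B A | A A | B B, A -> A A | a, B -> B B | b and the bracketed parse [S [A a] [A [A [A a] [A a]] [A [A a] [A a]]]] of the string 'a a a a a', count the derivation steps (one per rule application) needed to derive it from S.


Every bracketed nonterminal node [X ...] in the tree is produced by exactly one rule application.
Reading the tree off as a leftmost derivation:
  Step 1: S  =>  A A   (applied S -> A A)
  Step 2: A A  =>  a A   (applied A -> a)
  Step 3: a A  =>  a A A   (applied A -> A A)
  Step 4: a A A  =>  a A A A   (applied A -> A A)
  Step 5: a A A A  =>  a a A A   (applied A -> a)
  Step 6: a a A A  =>  a a a A   (applied A -> a)
  Step 7: a a a A  =>  a a a A A   (applied A -> A A)
  Step 8: a a a A A  =>  a a a a A   (applied A -> a)
  Step 9: a a a a A  =>  a a a a a   (applied A -> a)
Final yield: a a a a a
Total rewrite steps: 9

9


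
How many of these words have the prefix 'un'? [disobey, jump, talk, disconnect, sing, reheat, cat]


Checking each word for prefix 'un':
  'disobey' -> no (count: 0)
  'jump' -> no (count: 0)
  'talk' -> no (count: 0)
  'disconnect' -> no (count: 0)
  'sing' -> no (count: 0)
  'reheat' -> no (count: 0)
  'cat' -> no (count: 0)
Total with prefix 'un': 0

0


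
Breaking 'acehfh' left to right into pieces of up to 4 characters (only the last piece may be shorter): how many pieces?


'acehfh' has 6 characters.
Chunking with max size 4:
  Chunk 1: 'aceh' (positions 0-3)
  Chunk 2: 'fh' (positions 4-5)
Total chunks: ceil(6 / 4) = 2

2


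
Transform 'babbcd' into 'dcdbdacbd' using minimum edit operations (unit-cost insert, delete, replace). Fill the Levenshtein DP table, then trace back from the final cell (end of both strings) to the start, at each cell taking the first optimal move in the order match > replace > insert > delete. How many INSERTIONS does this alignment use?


Edit distance = 6. Backtracking from cell (6, 9) with preference match > replace > insert > delete,
then listing the resulting alignment 'babbcd' -> 'dcdbdacbd' left to right:
  Step 1: insert 'd' [insertion #1]
  Step 2: replace b->c
  Step 3: replace a->d
  Step 4: keep 'b'
  Step 5: insert 'd' [insertion #2]
  Step 6: replace b->a
  Step 7: keep 'c'
  Step 8: insert 'b' [insertion #3]
  Step 9: keep 'd'
Total insertions: 3

3


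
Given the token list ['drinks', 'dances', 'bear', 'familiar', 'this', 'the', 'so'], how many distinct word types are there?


Listing all tokens and tracking unique types:
  Token 1: 'drinks' -> NEW (unique so far: 1)
  Token 2: 'dances' -> NEW (unique so far: 2)
  Token 3: 'bear' -> NEW (unique so far: 3)
  Token 4: 'familiar' -> NEW (unique so far: 4)
  Token 5: 'this' -> NEW (unique so far: 5)
  Token 6: 'the' -> NEW (unique so far: 6)
  Token 7: 'so' -> NEW (unique so far: 7)
Unique types: ('bear', 'dances', 'drinks', 'familiar', 'so', 'the', 'this')
Vocabulary size: 7

7


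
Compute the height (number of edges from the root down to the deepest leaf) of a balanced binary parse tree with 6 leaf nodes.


In a balanced binary tree with n leaves the deepest leaf is ceil(log2(n)) edges below the root.
log2(6) = 2.5850
ceil(2.5850) = 3
height (edges) = 3

3


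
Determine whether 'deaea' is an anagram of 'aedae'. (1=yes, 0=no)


Sort characters of 'deaea': 'aadee'
Sort characters of 'aedae': 'aadee'
Sorted forms match -> they ARE anagrams
Result: 1

1


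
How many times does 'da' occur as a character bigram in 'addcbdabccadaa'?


Scanning 'addcbdabccadaa' for bigram 'da':
  Position 0: 'ad' -> no
  Position 1: 'dd' -> no
  Position 2: 'dc' -> no
  Position 3: 'cb' -> no
  Position 4: 'bd' -> no
  Position 5: 'da' -> MATCH
  Position 6: 'ab' -> no
  Position 7: 'bc' -> no
  Position 8: 'cc' -> no
  Position 9: 'ca' -> no
  Position 10: 'ad' -> no
  Position 11: 'da' -> MATCH
  Position 12: 'aa' -> no
Total matches: 2

2


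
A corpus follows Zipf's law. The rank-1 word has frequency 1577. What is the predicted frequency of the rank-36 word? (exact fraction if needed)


Zipf's law: freq(rank) = f1 / rank
f1 = 1577, rank = 36
freq = 1577 / 36
GCD(1577, 36) = 1
Simplified: 1577/36

1577/36


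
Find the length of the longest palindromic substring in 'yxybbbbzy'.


Scanning 'yxybbbbzy' for palindromic substrings.
Substring at positions 3-6: 'bbbb'.
Check: reverse('bbbb') = 'bbbb' -> palindrome confirmed.
Neighbouring characters ('y' / 'z') break symmetry, so it cannot extend further.
No longer palindromic substring exists; longest length = 4

4


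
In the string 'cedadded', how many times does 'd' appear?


Scanning 'cedadded' for 'd':
  Position 2: 'd' -> MATCH (count: 1)
  Position 4: 'd' -> MATCH (count: 2)
  Position 5: 'd' -> MATCH (count: 3)
  Position 7: 'd' -> MATCH (count: 4)
Total occurrences of 'd': 4

4


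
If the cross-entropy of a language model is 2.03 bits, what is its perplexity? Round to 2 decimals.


Perplexity formula: PP = 2^H
H = 2.03
PP = 2^2.03
Decompose: 2^2.03 = 2^2 * 2^0.03
2^2 = 4, 2^0.03 ~ 1.0210121
PP ~ 4 * 1.0210121 = 4.0840484
Rounded to 2 decimals: 4.08

4.08


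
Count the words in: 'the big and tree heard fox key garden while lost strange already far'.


Counting words by splitting on spaces:
  Word 1: 'the'
  Word 2: 'big'
  Word 3: 'and'
  Word 4: 'tree'
  Word 5: 'heard'
  Word 6: 'fox'
  Word 7: 'key'
  Word 8: 'garden'
  Word 9: 'while'
  Word 10: 'lost'
  Word 11: 'strange'
  Word 12: 'already'
  Word 13: 'far'
Total words: 13

13


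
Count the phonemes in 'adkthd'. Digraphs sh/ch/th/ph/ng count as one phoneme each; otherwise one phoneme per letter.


Parsing 'adkthd' greedily, digraphs first:
  'a' -> vowel phoneme (phonemes so far: 1)
  'd' -> consonant phoneme (phonemes so far: 2)
  'k' -> consonant phoneme (phonemes so far: 3)
  'th' -> digraph (1 consonant phoneme) (phonemes so far: 4)
  'd' -> consonant phoneme (phonemes so far: 5)
Total phonemes: 5

5


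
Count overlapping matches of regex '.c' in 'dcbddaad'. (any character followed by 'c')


Pattern: .c means any character followed by 'c'.
Scanning 'dcbddaad' position-by-position:
  Pos 0: window 'dc' -> MATCH
  Pos 1: window 'cb' -> no
  Pos 2: window 'bd' -> no
  Pos 3: window 'dd' -> no
  Pos 4: window 'da' -> no
  Pos 5: window 'aa' -> no
  Pos 6: window 'ad' -> no
  Pos 7: window 'd' -> no
Total matches: 1

1


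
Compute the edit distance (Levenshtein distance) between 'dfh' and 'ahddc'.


Building DP table for s1='dfh' (len 3) and s2='ahddc' (len 5):
       a  h  d  d  c
    0  1  2  3  4  5
  d 1  1  2  2  3  4
  f 2  2  2  3  3  4
  h 3  3  2  3  4  4
Edit distance = dp[3][5] = 4

4


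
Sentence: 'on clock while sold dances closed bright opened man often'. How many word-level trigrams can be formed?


Word trigrams from [10] words:
  Trigram 1: (on clock while)
  Trigram 2: (clock while sold)
  Trigram 3: (while sold dances)
  Trigram 4: (sold dances closed)
  Trigram 5: (dances closed bright)
  Trigram 6: (closed bright opened)
  Trigram 7: (bright opened man)
  Trigram 8: (opened man often)
Total word trigrams: 10 - 2 = 8

8


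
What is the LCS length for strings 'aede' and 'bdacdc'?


DP table for LCS of 'aede' and 'bdacdc':
       b  d  a  c  d  c
    0  0  0  0  0  0  0
  a 0  0  0  1  1  1  1
  e 0  0  0  1  1  1  1
  d 0  0  1  1  1  2  2
  e 0  0  1  1  1  2  2
LCS: 'ad'
LCS length = 2

2


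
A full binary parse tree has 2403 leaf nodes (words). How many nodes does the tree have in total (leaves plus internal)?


Leaf nodes (terminals): 2403
Internal nodes = n - 1 = 2403 - 1 = 2402
Total = leaves + internal = 2403 + 2402 = 4805

4805


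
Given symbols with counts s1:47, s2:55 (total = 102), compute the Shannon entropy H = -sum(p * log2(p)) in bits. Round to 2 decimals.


Computing entropy H = -sum(p_i * log2(p_i)):
  s1: p = 47/102 = 0.4608, -p*log2(p) = 0.5151
  s2: p = 55/102 = 0.5392, -p*log2(p) = 0.4805
H = sum of terms = 0.9956
Rounded to 2 decimals: 1.00

1.00


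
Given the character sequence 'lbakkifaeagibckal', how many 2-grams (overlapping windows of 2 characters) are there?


String 'lbakkifaeagibckal' has length L = 17.
Number of overlapping n-grams = L - n + 1
Substituting: 17 - 2 + 1 = 16

16


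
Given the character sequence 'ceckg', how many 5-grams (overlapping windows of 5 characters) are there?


String 'ceckg' has length L = 5.
Number of overlapping n-grams = L - n + 1
Substituting: 5 - 5 + 1 = 1

1


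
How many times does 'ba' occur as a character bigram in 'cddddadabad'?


Scanning 'cddddadabad' for bigram 'ba':
  Position 0: 'cd' -> no
  Position 1: 'dd' -> no
  Position 2: 'dd' -> no
  Position 3: 'dd' -> no
  Position 4: 'da' -> no
  Position 5: 'ad' -> no
  Position 6: 'da' -> no
  Position 7: 'ab' -> no
  Position 8: 'ba' -> MATCH
  Position 9: 'ad' -> no
Total matches: 1

1


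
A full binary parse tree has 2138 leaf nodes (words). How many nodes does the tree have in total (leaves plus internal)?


Leaf nodes (terminals): 2138
Internal nodes = n - 1 = 2138 - 1 = 2137
Total = leaves + internal = 2138 + 2137 = 4275

4275


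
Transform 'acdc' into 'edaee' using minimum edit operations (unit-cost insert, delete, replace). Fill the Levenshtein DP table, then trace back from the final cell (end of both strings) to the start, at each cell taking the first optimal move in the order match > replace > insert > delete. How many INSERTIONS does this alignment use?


Edit distance = 5. Backtracking from cell (4, 5) with preference match > replace > insert > delete,
then listing the resulting alignment 'acdc' -> 'edaee' left to right:
  Step 1: insert 'e' [insertion #1]
  Step 2: replace a->d
  Step 3: replace c->a
  Step 4: replace d->e
  Step 5: replace c->e
Total insertions: 1

1


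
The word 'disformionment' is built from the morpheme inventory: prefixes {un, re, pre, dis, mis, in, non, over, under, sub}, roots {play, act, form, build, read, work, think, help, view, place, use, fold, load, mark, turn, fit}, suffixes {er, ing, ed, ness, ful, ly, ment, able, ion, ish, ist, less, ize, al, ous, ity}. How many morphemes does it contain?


Segmenting 'disformionment' against the inventory:
  'dis' -> prefix (morpheme 1)
  'form' -> root (morpheme 2)
  'ion' -> suffix (morpheme 3)
  'ment' -> suffix (morpheme 4)
Total morphemes: 4

4


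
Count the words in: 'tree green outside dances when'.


Counting words by splitting on spaces:
  Word 1: 'tree'
  Word 2: 'green'
  Word 3: 'outside'
  Word 4: 'dances'
  Word 5: 'when'
Total words: 5

5


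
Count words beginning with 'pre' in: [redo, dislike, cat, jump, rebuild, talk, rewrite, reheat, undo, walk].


Checking each word for prefix 'pre':
  'redo' -> no (count: 0)
  'dislike' -> no (count: 0)
  'cat' -> no (count: 0)
  'jump' -> no (count: 0)
  'rebuild' -> no (count: 0)
  'talk' -> no (count: 0)
  'rewrite' -> no (count: 0)
  'reheat' -> no (count: 0)
  'undo' -> no (count: 0)
  'walk' -> no (count: 0)
Total with prefix 'pre': 0

0


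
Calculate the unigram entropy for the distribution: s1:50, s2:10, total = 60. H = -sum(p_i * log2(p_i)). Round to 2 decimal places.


Computing entropy H = -sum(p_i * log2(p_i)):
  s1: p = 50/60 = 0.8333, -p*log2(p) = 0.2192
  s2: p = 10/60 = 0.1667, -p*log2(p) = 0.4308
H = sum of terms = 0.6500
Rounded to 2 decimals: 0.65

0.65


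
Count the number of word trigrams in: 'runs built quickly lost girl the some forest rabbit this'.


Word trigrams from [10] words:
  Trigram 1: (runs built quickly)
  Trigram 2: (built quickly lost)
  Trigram 3: (quickly lost girl)
  Trigram 4: (lost girl the)
  Trigram 5: (girl the some)
  Trigram 6: (the some forest)
  Trigram 7: (some forest rabbit)
  Trigram 8: (forest rabbit this)
Total word trigrams: 10 - 2 = 8

8


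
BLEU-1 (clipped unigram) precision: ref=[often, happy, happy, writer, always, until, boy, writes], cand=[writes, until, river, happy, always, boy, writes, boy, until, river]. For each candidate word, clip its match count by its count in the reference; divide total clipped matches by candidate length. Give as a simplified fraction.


Reference word counts: {'always': 1, 'boy': 1, 'happy': 2, 'often': 1, 'until': 1, 'writer': 1, 'writes': 1}
Checking each candidate word (with clipping):
  'writes' -> in reference (ref count 1, used 1/1) -> match (matches: 1)
  'until' -> in reference (ref count 1, used 1/1) -> match (matches: 2)
  'river' -> not in reference -> no match (matches: 2)
  'happy' -> in reference (ref count 2, used 1/2) -> match (matches: 3)
  'always' -> in reference (ref count 1, used 1/1) -> match (matches: 4)
  'boy' -> in reference (ref count 1, used 1/1) -> match (matches: 5)
  'writes' -> ref count 1 already used up (1/1) -> clipped, no match (matches: 5)
  'boy' -> ref count 1 already used up (1/1) -> clipped, no match (matches: 5)
  'until' -> ref count 1 already used up (1/1) -> clipped, no match (matches: 5)
  'river' -> not in reference -> no match (matches: 5)
Clipped matches: 5, Candidate length: 10
Precision = 5/10 = 1/2

1/2


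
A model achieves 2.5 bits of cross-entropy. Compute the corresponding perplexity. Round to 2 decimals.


Perplexity formula: PP = 2^H
H = 2.5
PP = 2^2.5
Decompose: 2^2.5 = 2^2 * 2^0.5 = 2^2 * sqrt(2)
2^2 = 4, sqrt(2) ~ 1.4142136
PP ~ 4 * 1.4142136 = 5.6568544
Rounded to 2 decimals: 5.66

5.66


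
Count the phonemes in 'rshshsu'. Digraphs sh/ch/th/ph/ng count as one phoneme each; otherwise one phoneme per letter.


Parsing 'rshshsu' greedily, digraphs first:
  'r' -> consonant phoneme (phonemes so far: 1)
  'sh' -> digraph (1 consonant phoneme) (phonemes so far: 2)
  'sh' -> digraph (1 consonant phoneme) (phonemes so far: 3)
  's' -> consonant phoneme (phonemes so far: 4)
  'u' -> vowel phoneme (phonemes so far: 5)
Total phonemes: 5

5


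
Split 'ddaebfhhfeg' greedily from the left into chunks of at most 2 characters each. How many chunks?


'ddaebfhhfeg' has 11 characters.
Chunking with max size 2:
  Chunk 1: 'dd' (positions 0-1)
  Chunk 2: 'ae' (positions 2-3)
  Chunk 3: 'bf' (positions 4-5)
  Chunk 4: 'hh' (positions 6-7)
  Chunk 5: 'fe' (positions 8-9)
  Chunk 6: 'g' (positions 10-10)
Total chunks: ceil(11 / 2) = 6

6


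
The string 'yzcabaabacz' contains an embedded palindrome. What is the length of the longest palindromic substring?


Scanning 'yzcabaabacz' for palindromic substrings.
Substring at positions 1-10: 'zcabaabacz'.
Check: reverse('zcabaabacz') = 'zcabaabacz' -> palindrome confirmed.
Neighbouring characters ('y' / '-') break symmetry, so it cannot extend further.
No longer palindromic substring exists; longest length = 10

10


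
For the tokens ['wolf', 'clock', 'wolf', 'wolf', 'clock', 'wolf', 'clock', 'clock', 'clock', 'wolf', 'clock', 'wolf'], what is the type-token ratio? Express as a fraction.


Tokens: 12
Unique types: ('clock', 'wolf') = 2
TTR = 2/12
Simplify: divide both by 2 -> 1/6
TTR = 1/6

1/6


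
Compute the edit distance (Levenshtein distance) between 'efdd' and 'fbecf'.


Building DP table for s1='efdd' (len 4) and s2='fbecf' (len 5):
       f  b  e  c  f
    0  1  2  3  4  5
  e 1  1  2  2  3  4
  f 2  1  2  3  3  3
  d 3  2  2  3  4  4
  d 4  3  3  3  4  5
Edit distance = dp[4][5] = 5

5


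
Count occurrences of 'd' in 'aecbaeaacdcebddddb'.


Scanning 'aecbaeaacdcebddddb' for 'd':
  Position 9: 'd' -> MATCH (count: 1)
  Position 13: 'd' -> MATCH (count: 2)
  Position 14: 'd' -> MATCH (count: 3)
  Position 15: 'd' -> MATCH (count: 4)
  Position 16: 'd' -> MATCH (count: 5)
Total occurrences of 'd': 5

5


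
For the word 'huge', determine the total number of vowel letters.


Scanning each character of 'huge':
  Position 1: 'h' -> consonant (running count: 0)
  Position 2: 'u' -> vowel (running count: 1)
  Position 3: 'g' -> consonant (running count: 1)
  Position 4: 'e' -> vowel (running count: 2)
Total vowels: 2

2


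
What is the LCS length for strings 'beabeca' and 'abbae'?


DP table for LCS of 'beabeca' and 'abbae':
       a  b  b  a  e
    0  0  0  0  0  0
  b 0  0  1  1  1  1
  e 0  0  1  1  1  2
  a 0  1  1  1  2  2
  b 0  1  2  2  2  2
  e 0  1  2  2  2  3
  c 0  1  2  2  2  3
  a 0  1  2  2  3  3
LCS: 'bae'
LCS length = 3

3


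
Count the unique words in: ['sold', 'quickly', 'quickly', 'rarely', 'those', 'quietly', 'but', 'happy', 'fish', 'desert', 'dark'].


Listing all tokens and tracking unique types:
  Token 1: 'sold' -> NEW (unique so far: 1)
  Token 2: 'quickly' -> NEW (unique so far: 2)
  Token 3: 'quickly' -> duplicate (unique so far: 2)
  Token 4: 'rarely' -> NEW (unique so far: 3)
  Token 5: 'those' -> NEW (unique so far: 4)
  Token 6: 'quietly' -> NEW (unique so far: 5)
  Token 7: 'but' -> NEW (unique so far: 6)
  Token 8: 'happy' -> NEW (unique so far: 7)
  Token 9: 'fish' -> NEW (unique so far: 8)
  Token 10: 'desert' -> NEW (unique so far: 9)
  Token 11: 'dark' -> NEW (unique so far: 10)
Unique types: ('but', 'dark', 'desert', 'fish', 'happy', 'quickly', 'quietly', 'rarely', 'sold', 'those')
Vocabulary size: 10

10


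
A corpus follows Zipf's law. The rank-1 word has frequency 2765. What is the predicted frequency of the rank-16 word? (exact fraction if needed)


Zipf's law: freq(rank) = f1 / rank
f1 = 2765, rank = 16
freq = 2765 / 16
GCD(2765, 16) = 1
Simplified: 2765/16

2765/16


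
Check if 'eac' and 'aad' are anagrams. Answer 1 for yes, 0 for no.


Sort characters of 'eac': 'ace'
Sort characters of 'aad': 'aad'
Sorted forms differ -> they are NOT anagrams
Result: 0

0


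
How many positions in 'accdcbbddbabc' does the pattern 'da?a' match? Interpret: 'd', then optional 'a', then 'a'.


Pattern: da?a means 'd', then optional 'a', then 'a'.
Scanning 'accdcbbddbabc' position-by-position:
  Pos 0: window 'acc' -> no
  Pos 1: window 'ccd' -> no
  Pos 2: window 'cdc' -> no
  Pos 3: window 'dcb' -> no
  Pos 4: window 'cbb' -> no
  Pos 5: window 'bbd' -> no
  Pos 6: window 'bdd' -> no
  Pos 7: window 'ddb' -> no
  Pos 8: window 'dba' -> no
  Pos 9: window 'bab' -> no
  Pos 10: window 'abc' -> no
  Pos 11: window 'bc' -> no
  Pos 12: window 'c' -> no
Total matches: 0

0


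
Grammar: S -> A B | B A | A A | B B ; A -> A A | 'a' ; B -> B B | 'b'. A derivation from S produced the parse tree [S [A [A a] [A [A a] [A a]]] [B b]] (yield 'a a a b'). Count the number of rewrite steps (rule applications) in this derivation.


Every bracketed nonterminal node [X ...] in the tree is produced by exactly one rule application.
Reading the tree off as a leftmost derivation:
  Step 1: S  =>  A B   (applied S -> A B)
  Step 2: A B  =>  A A B   (applied A -> A A)
  Step 3: A A B  =>  a A B   (applied A -> a)
  Step 4: a A B  =>  a A A B   (applied A -> A A)
  Step 5: a A A B  =>  a a A B   (applied A -> a)
  Step 6: a a A B  =>  a a a B   (applied A -> a)
  Step 7: a a a B  =>  a a a b   (applied B -> b)
Final yield: a a a b
Total rewrite steps: 7

7


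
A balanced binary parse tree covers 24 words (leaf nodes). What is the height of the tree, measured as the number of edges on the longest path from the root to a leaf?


In a balanced binary tree with n leaves the deepest leaf is ceil(log2(n)) edges below the root.
log2(24) = 4.5850
ceil(4.5850) = 5
height (edges) = 5

5


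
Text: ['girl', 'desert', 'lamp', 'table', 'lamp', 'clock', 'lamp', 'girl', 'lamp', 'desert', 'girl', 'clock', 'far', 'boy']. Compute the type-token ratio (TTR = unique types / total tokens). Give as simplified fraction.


Tokens: 14
Unique types: ('boy', 'clock', 'desert', 'far', 'girl', 'lamp', 'table') = 7
TTR = 7/14
Simplify: divide both by 7 -> 1/2
TTR = 1/2

1/2


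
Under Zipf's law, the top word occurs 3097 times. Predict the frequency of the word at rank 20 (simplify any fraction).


Zipf's law: freq(rank) = f1 / rank
f1 = 3097, rank = 20
freq = 3097 / 20
GCD(3097, 20) = 1
Simplified: 3097/20

3097/20


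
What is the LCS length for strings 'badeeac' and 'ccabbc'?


DP table for LCS of 'badeeac' and 'ccabbc':
       c  c  a  b  b  c
    0  0  0  0  0  0  0
  b 0  0  0  0  1  1  1
  a 0  0  0  1  1  1  1
  d 0  0  0  1  1  1  1
  e 0  0  0  1  1  1  1
  e 0  0  0  1  1  1  1
  a 0  0  0  1  1  1  1
  c 0  1  1  1  1  1  2
LCS: 'bc'
LCS length = 2

2


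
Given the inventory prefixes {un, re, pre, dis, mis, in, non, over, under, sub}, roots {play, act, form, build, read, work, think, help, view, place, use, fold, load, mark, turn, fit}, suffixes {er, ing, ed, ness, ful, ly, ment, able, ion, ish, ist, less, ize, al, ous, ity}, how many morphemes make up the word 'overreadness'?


Segmenting 'overreadness' against the inventory:
  'over' -> prefix (morpheme 1)
  'read' -> root (morpheme 2)
  'ness' -> suffix (morpheme 3)
Total morphemes: 3

3


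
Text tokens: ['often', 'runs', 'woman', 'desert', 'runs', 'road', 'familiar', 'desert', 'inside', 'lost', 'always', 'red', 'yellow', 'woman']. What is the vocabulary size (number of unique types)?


Listing all tokens and tracking unique types:
  Token 1: 'often' -> NEW (unique so far: 1)
  Token 2: 'runs' -> NEW (unique so far: 2)
  Token 3: 'woman' -> NEW (unique so far: 3)
  Token 4: 'desert' -> NEW (unique so far: 4)
  Token 5: 'runs' -> duplicate (unique so far: 4)
  Token 6: 'road' -> NEW (unique so far: 5)
  Token 7: 'familiar' -> NEW (unique so far: 6)
  Token 8: 'desert' -> duplicate (unique so far: 6)
  Token 9: 'inside' -> NEW (unique so far: 7)
  Token 10: 'lost' -> NEW (unique so far: 8)
  Token 11: 'always' -> NEW (unique so far: 9)
  Token 12: 'red' -> NEW (unique so far: 10)
  Token 13: 'yellow' -> NEW (unique so far: 11)
  Token 14: 'woman' -> duplicate (unique so far: 11)
Unique types: ('always', 'desert', 'familiar', 'inside', 'lost', 'often', 'red', 'road', 'runs', 'woman', 'yellow')
Vocabulary size: 11

11


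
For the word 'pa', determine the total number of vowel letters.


Scanning each character of 'pa':
  Position 1: 'p' -> consonant (running count: 0)
  Position 2: 'a' -> vowel (running count: 1)
Total vowels: 1

1


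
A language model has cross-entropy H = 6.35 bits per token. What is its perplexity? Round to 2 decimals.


Perplexity formula: PP = 2^H
H = 6.35
PP = 2^6.35
Decompose: 2^6.35 = 2^6 * 2^0.35
2^6 = 64, 2^0.35 ~ 1.2745606
PP ~ 64 * 1.2745606 = 81.5718784
Rounded to 2 decimals: 81.57

81.57


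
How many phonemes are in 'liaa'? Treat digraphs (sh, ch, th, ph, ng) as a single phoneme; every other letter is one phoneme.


Parsing 'liaa' greedily, digraphs first:
  'l' -> consonant phoneme (phonemes so far: 1)
  'i' -> vowel phoneme (phonemes so far: 2)
  'a' -> vowel phoneme (phonemes so far: 3)
  'a' -> vowel phoneme (phonemes so far: 4)
Total phonemes: 4

4


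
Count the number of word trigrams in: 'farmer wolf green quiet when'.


Word trigrams from [5] words:
  Trigram 1: (farmer wolf green)
  Trigram 2: (wolf green quiet)
  Trigram 3: (green quiet when)
Total word trigrams: 5 - 2 = 3

3


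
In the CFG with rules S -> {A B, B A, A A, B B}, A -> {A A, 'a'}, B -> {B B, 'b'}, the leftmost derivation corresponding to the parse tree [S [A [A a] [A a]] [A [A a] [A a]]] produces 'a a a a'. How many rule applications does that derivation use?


Every bracketed nonterminal node [X ...] in the tree is produced by exactly one rule application.
Reading the tree off as a leftmost derivation:
  Step 1: S  =>  A A   (applied S -> A A)
  Step 2: A A  =>  A A A   (applied A -> A A)
  Step 3: A A A  =>  a A A   (applied A -> a)
  Step 4: a A A  =>  a a A   (applied A -> a)
  Step 5: a a A  =>  a a A A   (applied A -> A A)
  Step 6: a a A A  =>  a a a A   (applied A -> a)
  Step 7: a a a A  =>  a a a a   (applied A -> a)
Final yield: a a a a
Total rewrite steps: 7

7


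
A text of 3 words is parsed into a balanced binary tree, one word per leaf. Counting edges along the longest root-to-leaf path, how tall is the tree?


In a balanced binary tree with n leaves the deepest leaf is ceil(log2(n)) edges below the root.
log2(3) = 1.5850
ceil(1.5850) = 2
height (edges) = 2

2


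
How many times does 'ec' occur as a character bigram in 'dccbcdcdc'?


Scanning 'dccbcdcdc' for bigram 'ec':
  Position 0: 'dc' -> no
  Position 1: 'cc' -> no
  Position 2: 'cb' -> no
  Position 3: 'bc' -> no
  Position 4: 'cd' -> no
  Position 5: 'dc' -> no
  Position 6: 'cd' -> no
  Position 7: 'dc' -> no
Total matches: 0

0


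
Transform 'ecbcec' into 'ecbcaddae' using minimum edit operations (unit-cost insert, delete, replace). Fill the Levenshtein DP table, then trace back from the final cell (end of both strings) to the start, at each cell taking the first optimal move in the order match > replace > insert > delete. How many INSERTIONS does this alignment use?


Edit distance = 5. Backtracking from cell (6, 9) with preference match > replace > insert > delete,
then listing the resulting alignment 'ecbcec' -> 'ecbcaddae' left to right:
  Step 1: keep 'e'
  Step 2: keep 'c'
  Step 3: keep 'b'
  Step 4: keep 'c'
  Step 5: insert 'a' [insertion #1]
  Step 6: insert 'd' [insertion #2]
  Step 7: insert 'd' [insertion #3]
  Step 8: replace e->a
  Step 9: replace c->e
Total insertions: 3

3


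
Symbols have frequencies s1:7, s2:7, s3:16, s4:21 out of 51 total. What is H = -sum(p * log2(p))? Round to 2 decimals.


Computing entropy H = -sum(p_i * log2(p_i)):
  s1: p = 7/51 = 0.1373, -p*log2(p) = 0.3932
  s2: p = 7/51 = 0.1373, -p*log2(p) = 0.3932
  s3: p = 16/51 = 0.3137, -p*log2(p) = 0.5247
  s4: p = 21/51 = 0.4118, -p*log2(p) = 0.5271
H = sum of terms = 1.8382
Rounded to 2 decimals: 1.84

1.84


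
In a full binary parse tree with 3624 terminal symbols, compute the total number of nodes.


Leaf nodes (terminals): 3624
Internal nodes = n - 1 = 3624 - 1 = 3623
Total = leaves + internal = 3624 + 3623 = 7247

7247


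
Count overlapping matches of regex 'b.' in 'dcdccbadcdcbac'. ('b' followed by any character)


Pattern: b. means 'b' followed by any character.
Scanning 'dcdccbadcdcbac' position-by-position:
  Pos 0: window 'dc' -> no
  Pos 1: window 'cd' -> no
  Pos 2: window 'dc' -> no
  Pos 3: window 'cc' -> no
  Pos 4: window 'cb' -> no
  Pos 5: window 'ba' -> MATCH
  Pos 6: window 'ad' -> no
  Pos 7: window 'dc' -> no
  Pos 8: window 'cd' -> no
  Pos 9: window 'dc' -> no
  Pos 10: window 'cb' -> no
  Pos 11: window 'ba' -> MATCH
  Pos 12: window 'ac' -> no
  Pos 13: window 'c' -> no
Total matches: 2

2


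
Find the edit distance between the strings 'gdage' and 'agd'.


Building DP table for s1='gdage' (len 5) and s2='agd' (len 3):
       a  g  d
    0  1  2  3
  g 1  1  1  2
  d 2  2  2  1
  a 3  2  3  2
  g 4  3  2  3
  e 5  4  3  3
Edit distance = dp[5][3] = 3

3


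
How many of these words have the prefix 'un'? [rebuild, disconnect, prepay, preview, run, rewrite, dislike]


Checking each word for prefix 'un':
  'rebuild' -> no (count: 0)
  'disconnect' -> no (count: 0)
  'prepay' -> no (count: 0)
  'preview' -> no (count: 0)
  'run' -> no (count: 0)
  'rewrite' -> no (count: 0)
  'dislike' -> no (count: 0)
Total with prefix 'un': 0

0


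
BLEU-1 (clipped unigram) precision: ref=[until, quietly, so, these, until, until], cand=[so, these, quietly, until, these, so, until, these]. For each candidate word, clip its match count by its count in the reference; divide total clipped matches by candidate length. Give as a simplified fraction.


Reference word counts: {'quietly': 1, 'so': 1, 'these': 1, 'until': 3}
Checking each candidate word (with clipping):
  'so' -> in reference (ref count 1, used 1/1) -> match (matches: 1)
  'these' -> in reference (ref count 1, used 1/1) -> match (matches: 2)
  'quietly' -> in reference (ref count 1, used 1/1) -> match (matches: 3)
  'until' -> in reference (ref count 3, used 1/3) -> match (matches: 4)
  'these' -> ref count 1 already used up (1/1) -> clipped, no match (matches: 4)
  'so' -> ref count 1 already used up (1/1) -> clipped, no match (matches: 4)
  'until' -> in reference (ref count 3, used 2/3) -> match (matches: 5)
  'these' -> ref count 1 already used up (1/1) -> clipped, no match (matches: 5)
Clipped matches: 5, Candidate length: 8
Precision = 5/8

5/8


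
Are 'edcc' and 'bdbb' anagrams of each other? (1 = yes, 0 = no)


Sort characters of 'edcc': 'ccde'
Sort characters of 'bdbb': 'bbbd'
Sorted forms differ -> they are NOT anagrams
Result: 0

0


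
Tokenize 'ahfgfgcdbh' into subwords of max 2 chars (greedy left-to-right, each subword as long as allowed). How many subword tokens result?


'ahfgfgcdbh' has 10 characters.
Chunking with max size 2:
  Chunk 1: 'ah' (positions 0-1)
  Chunk 2: 'fg' (positions 2-3)
  Chunk 3: 'fg' (positions 4-5)
  Chunk 4: 'cd' (positions 6-7)
  Chunk 5: 'bh' (positions 8-9)
Total chunks: ceil(10 / 2) = 5

5


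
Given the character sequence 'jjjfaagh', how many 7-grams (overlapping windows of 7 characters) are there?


String 'jjjfaagh' has length L = 8.
Number of overlapping n-grams = L - n + 1
Substituting: 8 - 7 + 1 = 2

2


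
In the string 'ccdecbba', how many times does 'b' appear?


Scanning 'ccdecbba' for 'b':
  Position 5: 'b' -> MATCH (count: 1)
  Position 6: 'b' -> MATCH (count: 2)
Total occurrences of 'b': 2

2


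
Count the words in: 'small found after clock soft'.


Counting words by splitting on spaces:
  Word 1: 'small'
  Word 2: 'found'
  Word 3: 'after'
  Word 4: 'clock'
  Word 5: 'soft'
Total words: 5

5


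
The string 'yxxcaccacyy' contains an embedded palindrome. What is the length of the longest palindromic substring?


Scanning 'yxxcaccacyy' for palindromic substrings.
Substring at positions 3-8: 'caccac'.
Check: reverse('caccac') = 'caccac' -> palindrome confirmed.
Neighbouring characters ('x' / 'y') break symmetry, so it cannot extend further.
No longer palindromic substring exists; longest length = 6

6


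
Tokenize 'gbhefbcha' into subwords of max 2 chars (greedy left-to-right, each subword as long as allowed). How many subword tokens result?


'gbhefbcha' has 9 characters.
Chunking with max size 2:
  Chunk 1: 'gb' (positions 0-1)
  Chunk 2: 'he' (positions 2-3)
  Chunk 3: 'fb' (positions 4-5)
  Chunk 4: 'ch' (positions 6-7)
  Chunk 5: 'a' (positions 8-8)
Total chunks: ceil(9 / 2) = 5

5


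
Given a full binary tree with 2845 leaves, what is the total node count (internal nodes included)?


Leaf nodes (terminals): 2845
Internal nodes = n - 1 = 2845 - 1 = 2844
Total = leaves + internal = 2845 + 2844 = 5689

5689


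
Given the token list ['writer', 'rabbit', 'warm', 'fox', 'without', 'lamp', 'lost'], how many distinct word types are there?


Listing all tokens and tracking unique types:
  Token 1: 'writer' -> NEW (unique so far: 1)
  Token 2: 'rabbit' -> NEW (unique so far: 2)
  Token 3: 'warm' -> NEW (unique so far: 3)
  Token 4: 'fox' -> NEW (unique so far: 4)
  Token 5: 'without' -> NEW (unique so far: 5)
  Token 6: 'lamp' -> NEW (unique so far: 6)
  Token 7: 'lost' -> NEW (unique so far: 7)
Unique types: ('fox', 'lamp', 'lost', 'rabbit', 'warm', 'without', 'writer')
Vocabulary size: 7

7


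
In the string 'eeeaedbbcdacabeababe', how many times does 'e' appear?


Scanning 'eeeaedbbcdacabeababe' for 'e':
  Position 0: 'e' -> MATCH (count: 1)
  Position 1: 'e' -> MATCH (count: 2)
  Position 2: 'e' -> MATCH (count: 3)
  Position 4: 'e' -> MATCH (count: 4)
  Position 14: 'e' -> MATCH (count: 5)
  Position 19: 'e' -> MATCH (count: 6)
Total occurrences of 'e': 6

6


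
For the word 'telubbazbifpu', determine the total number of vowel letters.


Scanning each character of 'telubbazbifpu':
  Position 1: 't' -> consonant (running count: 0)
  Position 2: 'e' -> vowel (running count: 1)
  Position 3: 'l' -> consonant (running count: 1)
  Position 4: 'u' -> vowel (running count: 2)
  Position 5: 'b' -> consonant (running count: 2)
  Position 6: 'b' -> consonant (running count: 2)
  Position 7: 'a' -> vowel (running count: 3)
  Position 8: 'z' -> consonant (running count: 3)
  Position 9: 'b' -> consonant (running count: 3)
  Position 10: 'i' -> vowel (running count: 4)
  Position 11: 'f' -> consonant (running count: 4)
  Position 12: 'p' -> consonant (running count: 4)
  Position 13: 'u' -> vowel (running count: 5)
Total vowels: 5

5


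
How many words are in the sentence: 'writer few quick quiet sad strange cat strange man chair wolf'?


Counting words by splitting on spaces:
  Word 1: 'writer'
  Word 2: 'few'
  Word 3: 'quick'
  Word 4: 'quiet'
  Word 5: 'sad'
  Word 6: 'strange'
  Word 7: 'cat'
  Word 8: 'strange'
  Word 9: 'man'
  Word 10: 'chair'
  Word 11: 'wolf'
Total words: 11

11


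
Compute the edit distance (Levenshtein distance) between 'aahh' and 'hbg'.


Building DP table for s1='aahh' (len 4) and s2='hbg' (len 3):
       h  b  g
    0  1  2  3
  a 1  1  2  3
  a 2  2  2  3
  h 3  2  3  3
  h 4  3  3  4
Edit distance = dp[4][3] = 4

4


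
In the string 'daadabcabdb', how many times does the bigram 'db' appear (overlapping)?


Scanning 'daadabcabdb' for bigram 'db':
  Position 0: 'da' -> no
  Position 1: 'aa' -> no
  Position 2: 'ad' -> no
  Position 3: 'da' -> no
  Position 4: 'ab' -> no
  Position 5: 'bc' -> no
  Position 6: 'ca' -> no
  Position 7: 'ab' -> no
  Position 8: 'bd' -> no
  Position 9: 'db' -> MATCH
Total matches: 1

1


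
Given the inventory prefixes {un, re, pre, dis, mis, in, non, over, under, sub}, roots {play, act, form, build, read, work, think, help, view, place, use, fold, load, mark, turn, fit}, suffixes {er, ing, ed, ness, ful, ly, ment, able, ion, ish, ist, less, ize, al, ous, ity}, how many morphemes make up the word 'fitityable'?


Segmenting 'fitityable' against the inventory:
  'fit' -> root (morpheme 1)
  'ity' -> suffix (morpheme 2)
  'able' -> suffix (morpheme 3)
Total morphemes: 3

3


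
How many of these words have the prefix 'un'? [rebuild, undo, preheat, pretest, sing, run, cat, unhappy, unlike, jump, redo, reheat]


Checking each word for prefix 'un':
  'rebuild' -> no (count: 0)
  'undo' -> YES, starts with 'un' (count: 1)
  'preheat' -> no (count: 1)
  'pretest' -> no (count: 1)
  'sing' -> no (count: 1)
  'run' -> no (count: 1)
  'cat' -> no (count: 1)
  'unhappy' -> YES, starts with 'un' (count: 2)
  'unlike' -> YES, starts with 'un' (count: 3)
  'jump' -> no (count: 3)
  'redo' -> no (count: 3)
  'reheat' -> no (count: 3)
Total with prefix 'un': 3

3


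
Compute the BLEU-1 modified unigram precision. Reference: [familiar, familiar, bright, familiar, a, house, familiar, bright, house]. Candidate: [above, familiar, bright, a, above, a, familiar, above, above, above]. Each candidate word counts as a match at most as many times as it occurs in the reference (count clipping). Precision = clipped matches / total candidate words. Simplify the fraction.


Reference word counts: {'a': 1, 'bright': 2, 'familiar': 4, 'house': 2}
Checking each candidate word (with clipping):
  'above' -> not in reference -> no match (matches: 0)
  'familiar' -> in reference (ref count 4, used 1/4) -> match (matches: 1)
  'bright' -> in reference (ref count 2, used 1/2) -> match (matches: 2)
  'a' -> in reference (ref count 1, used 1/1) -> match (matches: 3)
  'above' -> not in reference -> no match (matches: 3)
  'a' -> ref count 1 already used up (1/1) -> clipped, no match (matches: 3)
  'familiar' -> in reference (ref count 4, used 2/4) -> match (matches: 4)
  'above' -> not in reference -> no match (matches: 4)
  'above' -> not in reference -> no match (matches: 4)
  'above' -> not in reference -> no match (matches: 4)
Clipped matches: 4, Candidate length: 10
Precision = 4/10 = 2/5

2/5
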